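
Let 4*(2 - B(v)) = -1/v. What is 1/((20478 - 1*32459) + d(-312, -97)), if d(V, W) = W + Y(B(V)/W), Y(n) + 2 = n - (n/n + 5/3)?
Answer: -40352/487560597 ≈ -8.2763e-5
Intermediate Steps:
B(v) = 2 + 1/(4*v) (B(v) = 2 - (-1)/(4*v) = 2 + 1/(4*v))
Y(n) = -14/3 + n (Y(n) = -2 + (n - (n/n + 5/3)) = -2 + (n - (1 + 5*(⅓))) = -2 + (n - (1 + 5/3)) = -2 + (n - 1*8/3) = -2 + (n - 8/3) = -2 + (-8/3 + n) = -14/3 + n)
d(V, W) = -14/3 + W + (2 + 1/(4*V))/W (d(V, W) = W + (-14/3 + (2 + 1/(4*V))/W) = -14/3 + W + (2 + 1/(4*V))/W)
1/((20478 - 1*32459) + d(-312, -97)) = 1/((20478 - 1*32459) + (-14/3 - 97 + 2/(-97) + (¼)/(-312*(-97)))) = 1/((20478 - 32459) + (-14/3 - 97 + 2*(-1/97) + (¼)*(-1/312)*(-1/97))) = 1/(-11981 + (-14/3 - 97 - 2/97 + 1/121056)) = 1/(-11981 - 4103285/40352) = 1/(-487560597/40352) = -40352/487560597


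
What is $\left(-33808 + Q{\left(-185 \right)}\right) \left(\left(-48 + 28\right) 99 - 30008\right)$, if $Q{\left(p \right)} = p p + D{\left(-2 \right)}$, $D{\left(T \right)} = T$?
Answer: $-13275020$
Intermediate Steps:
$Q{\left(p \right)} = -2 + p^{2}$ ($Q{\left(p \right)} = p p - 2 = p^{2} - 2 = -2 + p^{2}$)
$\left(-33808 + Q{\left(-185 \right)}\right) \left(\left(-48 + 28\right) 99 - 30008\right) = \left(-33808 - \left(2 - \left(-185\right)^{2}\right)\right) \left(\left(-48 + 28\right) 99 - 30008\right) = \left(-33808 + \left(-2 + 34225\right)\right) \left(\left(-20\right) 99 - 30008\right) = \left(-33808 + 34223\right) \left(-1980 - 30008\right) = 415 \left(-31988\right) = -13275020$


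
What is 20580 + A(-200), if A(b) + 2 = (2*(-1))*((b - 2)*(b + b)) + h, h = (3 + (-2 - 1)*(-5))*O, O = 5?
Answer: -140932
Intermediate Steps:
h = 90 (h = (3 + (-2 - 1)*(-5))*5 = (3 - 3*(-5))*5 = (3 + 15)*5 = 18*5 = 90)
A(b) = 88 - 4*b*(-2 + b) (A(b) = -2 + ((2*(-1))*((b - 2)*(b + b)) + 90) = -2 + (-2*(-2 + b)*2*b + 90) = -2 + (-4*b*(-2 + b) + 90) = -2 + (90 - 4*b*(-2 + b)) = 88 - 4*b*(-2 + b))
20580 + A(-200) = 20580 + (88 - 4*(-200)² + 8*(-200)) = 20580 + (88 - 4*40000 - 1600) = 20580 + (88 - 160000 - 1600) = 20580 - 161512 = -140932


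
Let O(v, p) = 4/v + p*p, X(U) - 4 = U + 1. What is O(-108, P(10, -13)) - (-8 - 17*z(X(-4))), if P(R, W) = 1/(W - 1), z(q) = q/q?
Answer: 132131/5292 ≈ 24.968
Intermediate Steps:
X(U) = 5 + U (X(U) = 4 + (U + 1) = 4 + (1 + U) = 5 + U)
z(q) = 1
P(R, W) = 1/(-1 + W)
O(v, p) = p² + 4/v (O(v, p) = 4/v + p² = p² + 4/v)
O(-108, P(10, -13)) - (-8 - 17*z(X(-4))) = ((1/(-1 - 13))² + 4/(-108)) - (-8 - 17*1) = ((1/(-14))² + 4*(-1/108)) - (-8 - 17) = ((-1/14)² - 1/27) - 1*(-25) = (1/196 - 1/27) + 25 = -169/5292 + 25 = 132131/5292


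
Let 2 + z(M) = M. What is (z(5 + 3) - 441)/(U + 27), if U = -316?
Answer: 435/289 ≈ 1.5052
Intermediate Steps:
z(M) = -2 + M
(z(5 + 3) - 441)/(U + 27) = ((-2 + (5 + 3)) - 441)/(-316 + 27) = ((-2 + 8) - 441)/(-289) = (6 - 441)*(-1/289) = -435*(-1/289) = 435/289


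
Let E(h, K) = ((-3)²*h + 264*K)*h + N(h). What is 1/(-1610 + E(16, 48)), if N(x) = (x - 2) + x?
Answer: 1/203476 ≈ 4.9146e-6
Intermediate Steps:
N(x) = -2 + 2*x (N(x) = (-2 + x) + x = -2 + 2*x)
E(h, K) = -2 + 2*h + h*(9*h + 264*K) (E(h, K) = ((-3)²*h + 264*K)*h + (-2 + 2*h) = (9*h + 264*K)*h + (-2 + 2*h) = h*(9*h + 264*K) + (-2 + 2*h) = -2 + 2*h + h*(9*h + 264*K))
1/(-1610 + E(16, 48)) = 1/(-1610 + (-2 + 2*16 + 9*16² + 264*48*16)) = 1/(-1610 + (-2 + 32 + 9*256 + 202752)) = 1/(-1610 + (-2 + 32 + 2304 + 202752)) = 1/(-1610 + 205086) = 1/203476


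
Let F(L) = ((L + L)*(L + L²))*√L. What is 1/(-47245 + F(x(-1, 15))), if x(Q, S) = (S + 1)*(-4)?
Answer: -47245/17048957287849 + 4128768*I/17048957287849 ≈ -2.7711e-9 + 2.4217e-7*I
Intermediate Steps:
x(Q, S) = -4 - 4*S (x(Q, S) = (1 + S)*(-4) = -4 - 4*S)
F(L) = 2*L^(3/2)*(L + L²) (F(L) = ((2*L)*(L + L²))*√L = (2*L*(L + L²))*√L = 2*L^(3/2)*(L + L²))
1/(-47245 + F(x(-1, 15))) = 1/(-47245 + 2*(-4 - 4*15)^(5/2)*(1 + (-4 - 4*15))) = 1/(-47245 + 2*(-4 - 60)^(5/2)*(1 + (-4 - 60))) = 1/(-47245 + 2*(-64)^(5/2)*(1 - 64)) = 1/(-47245 + 2*(32768*I)*(-63)) = 1/(-47245 - 4128768*I) = (-47245 + 4128768*I)/17048957287849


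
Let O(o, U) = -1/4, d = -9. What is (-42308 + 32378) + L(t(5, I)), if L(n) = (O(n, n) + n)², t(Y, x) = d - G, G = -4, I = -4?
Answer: -158439/16 ≈ -9902.4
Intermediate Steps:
O(o, U) = -¼ (O(o, U) = -1*¼ = -¼)
t(Y, x) = -5 (t(Y, x) = -9 - 1*(-4) = -9 + 4 = -5)
L(n) = (-¼ + n)²
(-42308 + 32378) + L(t(5, I)) = (-42308 + 32378) + (-1 + 4*(-5))²/16 = -9930 + (-1 - 20)²/16 = -9930 + (1/16)*(-21)² = -9930 + (1/16)*441 = -9930 + 441/16 = -158439/16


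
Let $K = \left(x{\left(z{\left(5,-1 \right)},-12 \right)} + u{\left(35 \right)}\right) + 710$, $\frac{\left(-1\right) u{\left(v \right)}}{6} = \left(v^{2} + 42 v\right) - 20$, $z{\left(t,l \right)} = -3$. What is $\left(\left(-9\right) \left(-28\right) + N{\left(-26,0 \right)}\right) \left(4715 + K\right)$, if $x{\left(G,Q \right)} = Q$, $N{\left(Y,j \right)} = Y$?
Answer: $-2403962$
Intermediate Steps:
$u{\left(v \right)} = 120 - 252 v - 6 v^{2}$ ($u{\left(v \right)} = - 6 \left(\left(v^{2} + 42 v\right) - 20\right) = - 6 \left(-20 + v^{2} + 42 v\right) = 120 - 252 v - 6 v^{2}$)
$K = -15352$ ($K = \left(-12 - \left(8700 + 7350\right)\right) + 710 = \left(-12 - 16050\right) + 710 = -16062 + 710 = -15352$)
$\left(\left(-9\right) \left(-28\right) + N{\left(-26,0 \right)}\right) \left(4715 + K\right) = \left(\left(-9\right) \left(-28\right) - 26\right) \left(4715 - 15352\right) = \left(252 - 26\right) \left(-10637\right) = 226 \left(-10637\right) = -2403962$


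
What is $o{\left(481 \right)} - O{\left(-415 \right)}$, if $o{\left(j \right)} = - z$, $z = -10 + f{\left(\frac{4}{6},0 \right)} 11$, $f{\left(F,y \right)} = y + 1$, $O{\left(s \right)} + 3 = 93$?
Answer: $-91$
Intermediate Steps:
$O{\left(s \right)} = 90$ ($O{\left(s \right)} = -3 + 93 = 90$)
$f{\left(F,y \right)} = 1 + y$
$z = 1$ ($z = -10 + \left(1 + 0\right) 11 = -10 + 1 \cdot 11 = -10 + 11 = 1$)
$o{\left(j \right)} = -1$ ($o{\left(j \right)} = \left(-1\right) 1 = -1$)
$o{\left(481 \right)} - O{\left(-415 \right)} = -1 - 90 = -91$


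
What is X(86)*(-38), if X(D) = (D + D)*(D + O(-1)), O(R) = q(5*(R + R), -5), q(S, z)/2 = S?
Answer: -431376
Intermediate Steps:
q(S, z) = 2*S
O(R) = 20*R (O(R) = 2*(5*(R + R)) = 2*(5*(2*R)) = 2*(10*R) = 20*R)
X(D) = 2*D*(-20 + D) (X(D) = (D + D)*(D + 20*(-1)) = (2*D)*(D - 20) = (2*D)*(-20 + D) = 2*D*(-20 + D))
X(86)*(-38) = (2*86*(-20 + 86))*(-38) = (2*86*66)*(-38) = 11352*(-38) = -431376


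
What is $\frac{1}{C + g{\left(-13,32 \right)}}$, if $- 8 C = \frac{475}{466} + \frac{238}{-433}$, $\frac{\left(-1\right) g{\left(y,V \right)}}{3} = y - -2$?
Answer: $\frac{1614224}{53174625} \approx 0.030357$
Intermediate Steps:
$g{\left(y,V \right)} = -6 - 3 y$ ($g{\left(y,V \right)} = - 3 \left(y - -2\right) = - 3 \left(y + 2\right) = - 3 \left(2 + y\right) = -6 - 3 y$)
$C = - \frac{94767}{1614224}$ ($C = - \frac{\frac{475}{466} + \frac{238}{-433}}{8} = - \frac{475 \cdot \frac{1}{466} + 238 \left(- \frac{1}{433}\right)}{8} = - \frac{\frac{475}{466} - \frac{238}{433}}{8} = \left(- \frac{1}{8}\right) \frac{94767}{201778} = - \frac{94767}{1614224} \approx -0.058707$)
$\frac{1}{C + g{\left(-13,32 \right)}} = \frac{1}{- \frac{94767}{1614224} - -33} = \frac{1}{- \frac{94767}{1614224} + \left(-6 + 39\right)} = \frac{1}{- \frac{94767}{1614224} + 33} = \frac{1}{\frac{53174625}{1614224}} = \frac{1614224}{53174625}$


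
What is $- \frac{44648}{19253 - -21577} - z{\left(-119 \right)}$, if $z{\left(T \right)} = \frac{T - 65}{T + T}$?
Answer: $- \frac{4534736}{2429385} \approx -1.8666$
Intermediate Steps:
$z{\left(T \right)} = \frac{-65 + T}{2 T}$
$- \frac{44648}{19253 - -21577} - z{\left(-119 \right)} = - \frac{44648}{19253 - -21577} - \frac{-65 - 119}{2 \left(-119\right)} = - \frac{44648}{19253 + 21577} - \frac{1}{2} \left(- \frac{1}{119}\right) \left(-184\right) = - \frac{44648}{40830} - \frac{92}{119} = \left(-44648\right) \frac{1}{40830} - \frac{92}{119} = - \frac{22324}{20415} - \frac{92}{119} = - \frac{4534736}{2429385}$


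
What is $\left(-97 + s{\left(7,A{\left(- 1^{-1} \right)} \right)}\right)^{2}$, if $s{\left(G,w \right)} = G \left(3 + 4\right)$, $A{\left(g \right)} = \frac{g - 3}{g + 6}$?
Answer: $2304$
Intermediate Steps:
$A{\left(g \right)} = \frac{-3 + g}{6 + g}$
$s{\left(G,w \right)} = 7 G$ ($s{\left(G,w \right)} = G 7 = 7 G$)
$\left(-97 + s{\left(7,A{\left(- 1^{-1} \right)} \right)}\right)^{2} = \left(-97 + 7 \cdot 7\right)^{2} = \left(-97 + 49\right)^{2} = \left(-48\right)^{2} = 2304$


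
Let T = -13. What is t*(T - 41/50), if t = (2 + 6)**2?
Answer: -22112/25 ≈ -884.48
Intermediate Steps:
t = 64 (t = 8**2 = 64)
t*(T - 41/50) = 64*(-13 - 41/50) = 64*(-691/50) = -22112/25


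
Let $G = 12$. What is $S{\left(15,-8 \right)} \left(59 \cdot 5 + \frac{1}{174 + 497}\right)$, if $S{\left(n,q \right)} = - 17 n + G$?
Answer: $- \frac{48100878}{671} \approx -71685.0$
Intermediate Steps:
$S{\left(n,q \right)} = 12 - 17 n$ ($S{\left(n,q \right)} = - 17 n + 12 = 12 - 17 n$)
$S{\left(15,-8 \right)} \left(59 \cdot 5 + \frac{1}{174 + 497}\right) = \left(12 - 255\right) \left(59 \cdot 5 + \frac{1}{174 + 497}\right) = \left(12 - 255\right) \left(295 + \frac{1}{671}\right) = - 243 \left(295 + \frac{1}{671}\right) = \left(-243\right) \frac{197946}{671} = - \frac{48100878}{671}$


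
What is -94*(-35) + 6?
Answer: 3296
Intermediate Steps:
-94*(-35) + 6 = 3290 + 6 = 3296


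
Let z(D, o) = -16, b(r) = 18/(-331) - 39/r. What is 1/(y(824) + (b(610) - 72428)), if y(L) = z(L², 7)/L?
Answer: -20796730/1506268424827 ≈ -1.3807e-5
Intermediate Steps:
b(r) = -18/331 - 39/r (b(r) = 18*(-1/331) - 39/r = -18/331 - 39/r)
y(L) = -16/L
1/(y(824) + (b(610) - 72428)) = 1/(-16/824 + ((-18/331 - 39/610) - 72428)) = 1/(-16*1/824 + ((-18/331 - 39*1/610) - 72428)) = 1/(-2/103 + ((-18/331 - 39/610) - 72428)) = 1/(-2/103 + (-23889/201910 - 72428)) = 1/(-2/103 - 14623961369/201910) = 1/(-1506268424827/20796730) = -20796730/1506268424827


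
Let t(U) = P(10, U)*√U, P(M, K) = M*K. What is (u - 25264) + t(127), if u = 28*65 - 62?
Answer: -23506 + 1270*√127 ≈ -9193.8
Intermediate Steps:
u = 1758 (u = 1820 - 62 = 1758)
P(M, K) = K*M
t(U) = 10*U^(3/2) (t(U) = (U*10)*√U = (10*U)*√U = 10*U^(3/2))
(u - 25264) + t(127) = (1758 - 25264) + 10*127^(3/2) = -23506 + 10*(127*√127) = -23506 + 1270*√127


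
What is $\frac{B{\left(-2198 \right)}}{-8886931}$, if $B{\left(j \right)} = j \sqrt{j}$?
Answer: $\frac{2198 i \sqrt{2198}}{8886931} \approx 0.011596 i$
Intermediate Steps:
$B{\left(j \right)} = j^{\frac{3}{2}}$
$\frac{B{\left(-2198 \right)}}{-8886931} = \frac{\left(-2198\right)^{\frac{3}{2}}}{-8886931} = - 2198 i \sqrt{2198} \left(- \frac{1}{8886931}\right) = \frac{2198 i \sqrt{2198}}{8886931}$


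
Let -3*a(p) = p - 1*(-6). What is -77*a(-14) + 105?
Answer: -301/3 ≈ -100.33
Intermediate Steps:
a(p) = -2 - p/3 (a(p) = -(p - 1*(-6))/3 = -(p + 6)/3 = -(6 + p)/3 = -2 - p/3)
-77*a(-14) + 105 = -77*(-2 - 1/3*(-14)) + 105 = -77*(-2 + 14/3) + 105 = -77*8/3 + 105 = -616/3 + 105 = -301/3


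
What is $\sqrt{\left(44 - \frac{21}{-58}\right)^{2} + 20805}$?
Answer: $\frac{\sqrt{76608349}}{58} \approx 150.91$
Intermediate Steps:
$\sqrt{\left(44 - \frac{21}{-58}\right)^{2} + 20805} = \sqrt{\left(44 - - \frac{21}{58}\right)^{2} + 20805} = \sqrt{\left(44 + \frac{21}{58}\right)^{2} + 20805} = \sqrt{\left(\frac{2573}{58}\right)^{2} + 20805} = \sqrt{\frac{6620329}{3364} + 20805} = \sqrt{\frac{76608349}{3364}} = \frac{\sqrt{76608349}}{58}$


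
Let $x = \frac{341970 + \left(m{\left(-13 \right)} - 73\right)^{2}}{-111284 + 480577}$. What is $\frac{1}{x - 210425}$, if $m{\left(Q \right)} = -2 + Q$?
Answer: $- \frac{369293}{77708129811} \approx -4.7523 \cdot 10^{-6}$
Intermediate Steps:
$x = \frac{349714}{369293}$ ($x = \frac{341970 + \left(\left(-2 - 13\right) - 73\right)^{2}}{-111284 + 480577} = \frac{341970 + \left(-15 - 73\right)^{2}}{369293} = \left(341970 + \left(-88\right)^{2}\right) \frac{1}{369293} = \left(341970 + 7744\right) \frac{1}{369293} = 349714 \cdot \frac{1}{369293} = \frac{349714}{369293} \approx 0.94698$)
$\frac{1}{x - 210425} = \frac{1}{\frac{349714}{369293} - 210425} = \frac{1}{- \frac{77708129811}{369293}} = - \frac{369293}{77708129811}$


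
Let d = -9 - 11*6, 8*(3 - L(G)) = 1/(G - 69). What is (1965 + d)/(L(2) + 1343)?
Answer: 1013040/721457 ≈ 1.4042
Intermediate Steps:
L(G) = 3 - 1/(8*(-69 + G)) (L(G) = 3 - 1/(8*(G - 69)) = 3 - 1/(8*(-69 + G)))
d = -75 (d = -9 - 66 = -75)
(1965 + d)/(L(2) + 1343) = (1965 - 75)/((-1657 + 24*2)/(8*(-69 + 2)) + 1343) = 1890/((1/8)*(-1657 + 48)/(-67) + 1343) = 1890/((1/8)*(-1/67)*(-1609) + 1343) = 1890/(1609/536 + 1343) = 1890/(721457/536) = 1890*(536/721457) = 1013040/721457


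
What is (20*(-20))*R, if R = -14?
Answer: 5600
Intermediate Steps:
(20*(-20))*R = (20*(-20))*(-14) = -400*(-14) = 5600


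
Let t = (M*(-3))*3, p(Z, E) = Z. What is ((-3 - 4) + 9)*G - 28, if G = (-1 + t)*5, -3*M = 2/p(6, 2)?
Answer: -28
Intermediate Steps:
M = -⅑ (M = -2/(3*6) = -⅓*⅓ = -⅑ ≈ -0.11111)
t = 1 (t = -⅑*(-3)*3 = (⅓)*3 = 1)
G = 0 (G = (-1 + 1)*5 = 0*5 = 0)
((-3 - 4) + 9)*G - 28 = ((-3 - 4) + 9)*0 - 28 = (-7 + 9)*0 - 28 = 2*0 - 28 = 0 - 28 = -28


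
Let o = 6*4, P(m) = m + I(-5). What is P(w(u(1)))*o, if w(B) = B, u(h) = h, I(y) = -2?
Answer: -24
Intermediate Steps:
P(m) = -2 + m (P(m) = m - 2 = -2 + m)
o = 24
P(w(u(1)))*o = (-2 + 1)*24 = -1*24 = -24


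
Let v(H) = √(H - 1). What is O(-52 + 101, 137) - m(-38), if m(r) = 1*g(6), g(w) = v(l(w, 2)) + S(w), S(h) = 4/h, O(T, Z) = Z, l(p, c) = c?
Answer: 406/3 ≈ 135.33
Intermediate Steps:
v(H) = √(-1 + H)
g(w) = 1 + 4/w (g(w) = √(-1 + 2) + 4/w = √1 + 4/w = 1 + 4/w)
m(r) = 5/3 (m(r) = 1*((4 + 6)/6) = 1*((⅙)*10) = 1*(5/3) = 5/3)
O(-52 + 101, 137) - m(-38) = 137 - 1*5/3 = 137 - 5/3 = 406/3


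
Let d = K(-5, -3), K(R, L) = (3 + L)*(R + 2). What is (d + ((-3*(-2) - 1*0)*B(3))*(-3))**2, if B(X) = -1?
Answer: 324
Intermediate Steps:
K(R, L) = (2 + R)*(3 + L) (K(R, L) = (3 + L)*(2 + R) = (2 + R)*(3 + L))
d = 0 (d = 6 + 2*(-3) + 3*(-5) - 3*(-5) = 6 - 6 - 15 + 15 = 0)
(d + ((-3*(-2) - 1*0)*B(3))*(-3))**2 = (0 + ((-3*(-2) - 1*0)*(-1))*(-3))**2 = (0 + ((6 + 0)*(-1))*(-3))**2 = (0 + (6*(-1))*(-3))**2 = (0 - 6*(-3))**2 = (0 + 18)**2 = 18**2 = 324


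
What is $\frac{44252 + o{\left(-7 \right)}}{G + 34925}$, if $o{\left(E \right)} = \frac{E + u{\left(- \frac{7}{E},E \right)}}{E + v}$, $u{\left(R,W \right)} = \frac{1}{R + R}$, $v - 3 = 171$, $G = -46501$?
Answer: $- \frac{14780155}{3866384} \approx -3.8227$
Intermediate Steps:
$v = 174$ ($v = 3 + 171 = 174$)
$u{\left(R,W \right)} = \frac{1}{2 R}$
$o{\left(E \right)} = \frac{13 E}{14 \left(174 + E\right)}$ ($o{\left(E \right)} = \frac{E + \frac{1}{2 \left(- \frac{7}{E}\right)}}{E + 174} = \frac{E + \frac{\left(- \frac{1}{7}\right) E}{2}}{174 + E} = \frac{E - \frac{E}{14}}{174 + E} = \frac{\frac{13}{14} E}{174 + E} = \frac{13 E}{14 \left(174 + E\right)}$)
$\frac{44252 + o{\left(-7 \right)}}{G + 34925} = \frac{44252 + \frac{13}{14} \left(-7\right) \frac{1}{174 - 7}}{-46501 + 34925} = \frac{44252 + \frac{13}{14} \left(-7\right) \frac{1}{167}}{-11576} = \left(44252 + \frac{13}{14} \left(-7\right) \frac{1}{167}\right) \left(- \frac{1}{11576}\right) = \left(44252 - \frac{13}{334}\right) \left(- \frac{1}{11576}\right) = \frac{14780155}{334} \left(- \frac{1}{11576}\right) = - \frac{14780155}{3866384}$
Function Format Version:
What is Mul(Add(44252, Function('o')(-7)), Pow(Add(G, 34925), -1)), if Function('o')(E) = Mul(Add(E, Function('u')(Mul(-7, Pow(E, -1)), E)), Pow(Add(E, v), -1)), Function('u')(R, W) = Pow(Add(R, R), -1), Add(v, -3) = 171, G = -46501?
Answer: Rational(-14780155, 3866384) ≈ -3.8227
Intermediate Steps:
v = 174 (v = Add(3, 171) = 174)
Function('u')(R, W) = Mul(Rational(1, 2), Pow(R, -1)) (Function('u')(R, W) = Pow(Mul(2, R), -1) = Mul(Rational(1, 2), Pow(R, -1)))
Function('o')(E) = Mul(Rational(13, 14), E, Pow(Add(174, E), -1)) (Function('o')(E) = Mul(Add(E, Mul(Rational(1, 2), Pow(Mul(-7, Pow(E, -1)), -1))), Pow(Add(E, 174), -1)) = Mul(Add(E, Mul(Rational(1, 2), Mul(Rational(-1, 7), E))), Pow(Add(174, E), -1)) = Mul(Add(E, Mul(Rational(-1, 14), E)), Pow(Add(174, E), -1)) = Mul(Mul(Rational(13, 14), E), Pow(Add(174, E), -1)) = Mul(Rational(13, 14), E, Pow(Add(174, E), -1)))
Mul(Add(44252, Function('o')(-7)), Pow(Add(G, 34925), -1)) = Mul(Add(44252, Mul(Rational(13, 14), -7, Pow(Add(174, -7), -1))), Pow(Add(-46501, 34925), -1)) = Mul(Add(44252, Mul(Rational(13, 14), -7, Pow(167, -1))), Pow(-11576, -1)) = Mul(Add(44252, Mul(Rational(13, 14), -7, Rational(1, 167))), Rational(-1, 11576)) = Mul(Add(44252, Rational(-13, 334)), Rational(-1, 11576)) = Mul(Rational(14780155, 334), Rational(-1, 11576)) = Rational(-14780155, 3866384)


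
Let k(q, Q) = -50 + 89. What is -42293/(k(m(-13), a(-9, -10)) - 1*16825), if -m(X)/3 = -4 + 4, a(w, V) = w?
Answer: 42293/16786 ≈ 2.5195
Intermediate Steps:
m(X) = 0 (m(X) = -3*(-4 + 4) = -3*0 = 0)
k(q, Q) = 39
-42293/(k(m(-13), a(-9, -10)) - 1*16825) = -42293/(39 - 1*16825) = -42293/(39 - 16825) = -42293/(-16786) = -42293*(-1/16786) = 42293/16786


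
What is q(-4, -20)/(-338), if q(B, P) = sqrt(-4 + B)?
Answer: -I*sqrt(2)/169 ≈ -0.0083681*I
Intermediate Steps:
q(-4, -20)/(-338) = sqrt(-4 - 4)/(-338) = sqrt(-8)*(-1/338) = (2*I*sqrt(2))*(-1/338) = -I*sqrt(2)/169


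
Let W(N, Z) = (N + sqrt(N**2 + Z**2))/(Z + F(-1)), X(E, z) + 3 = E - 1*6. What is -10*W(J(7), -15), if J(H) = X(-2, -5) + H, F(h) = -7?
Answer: -20/11 + 5*sqrt(241)/11 ≈ 5.2383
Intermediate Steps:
X(E, z) = -9 + E (X(E, z) = -3 + (E - 1*6) = -3 + (E - 6) = -3 + (-6 + E) = -9 + E)
J(H) = -11 + H (J(H) = (-9 - 2) + H = -11 + H)
W(N, Z) = (N + sqrt(N**2 + Z**2))/(-7 + Z) (W(N, Z) = (N + sqrt(N**2 + Z**2))/(Z - 7) = (N + sqrt(N**2 + Z**2))/(-7 + Z))
-10*W(J(7), -15) = -10*((-11 + 7) + sqrt((-11 + 7)**2 + (-15)**2))/(-7 - 15) = -10*(-4 + sqrt((-4)**2 + 225))/(-22) = -(-5)*(-4 + sqrt(16 + 225))/11 = -(-5)*(-4 + sqrt(241))/11 = -10*(2/11 - sqrt(241)/22) = -20/11 + 5*sqrt(241)/11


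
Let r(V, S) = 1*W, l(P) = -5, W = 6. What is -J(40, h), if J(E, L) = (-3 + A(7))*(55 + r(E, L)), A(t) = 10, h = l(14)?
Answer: -427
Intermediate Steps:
h = -5
r(V, S) = 6 (r(V, S) = 1*6 = 6)
J(E, L) = 427 (J(E, L) = (-3 + 10)*(55 + 6) = 7*61 = 427)
-J(40, h) = -1*427 = -427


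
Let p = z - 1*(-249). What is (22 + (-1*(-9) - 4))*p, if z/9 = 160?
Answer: 45603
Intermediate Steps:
z = 1440 (z = 9*160 = 1440)
p = 1689 (p = 1440 - 1*(-249) = 1440 + 249 = 1689)
(22 + (-1*(-9) - 4))*p = (22 + (-1*(-9) - 4))*1689 = (22 + (9 - 4))*1689 = (22 + 5)*1689 = 27*1689 = 45603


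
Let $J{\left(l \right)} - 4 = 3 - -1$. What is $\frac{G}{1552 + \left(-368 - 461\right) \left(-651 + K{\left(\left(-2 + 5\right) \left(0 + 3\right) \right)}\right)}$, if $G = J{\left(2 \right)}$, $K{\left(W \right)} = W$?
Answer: $\frac{4}{266885} \approx 1.4988 \cdot 10^{-5}$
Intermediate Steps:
$J{\left(l \right)} = 8$ ($J{\left(l \right)} = 4 + \left(3 - -1\right) = 4 + \left(3 + 1\right) = 4 + 4 = 8$)
$G = 8$
$\frac{G}{1552 + \left(-368 - 461\right) \left(-651 + K{\left(\left(-2 + 5\right) \left(0 + 3\right) \right)}\right)} = \frac{8}{1552 + \left(-368 - 461\right) \left(-651 + \left(-2 + 5\right) \left(0 + 3\right)\right)} = \frac{8}{1552 + \left(-368 - 461\right) \left(-651 + 3 \cdot 3\right)} = \frac{8}{1552 - 829 \left(-651 + 9\right)} = \frac{8}{1552 - -532218} = \frac{8}{1552 + 532218} = \frac{8}{533770} = 8 \cdot \frac{1}{533770} = \frac{4}{266885}$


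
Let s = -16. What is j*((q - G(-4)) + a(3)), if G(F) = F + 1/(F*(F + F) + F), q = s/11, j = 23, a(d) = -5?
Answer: -17641/308 ≈ -57.276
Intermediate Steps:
q = -16/11 ≈ -1.4545
G(F) = F + 1/(F + 2*F**2) (G(F) = F + 1/(F*(2*F) + F) = F + 1/(2*F**2 + F) = F + 1/(F + 2*F**2))
j*((q - G(-4)) + a(3)) = 23*((-16/11 - (1 + (-4)**2 + 2*(-4)**3)/((-4)*(1 + 2*(-4)))) - 5) = 23*((-16/11 - (-1)*(1 + 16 + 2*(-64))/(4*(1 - 8))) - 5) = 23*((-16/11 - (-1)*(1 + 16 - 128)/(4*(-7))) - 5) = 23*((-16/11 - (-1)*(-1)*(-111)/(4*7)) - 5) = 23*((-16/11 - 1*(-111/28)) - 5) = 23*((-16/11 + 111/28) - 5) = 23*(773/308 - 5) = 23*(-767/308) = -17641/308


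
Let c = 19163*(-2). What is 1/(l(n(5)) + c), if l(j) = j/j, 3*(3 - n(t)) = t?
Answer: -1/38325 ≈ -2.6093e-5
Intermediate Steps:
n(t) = 3 - t/3
c = -38326
l(j) = 1
1/(l(n(5)) + c) = 1/(1 - 38326) = 1/(-38325) = -1/38325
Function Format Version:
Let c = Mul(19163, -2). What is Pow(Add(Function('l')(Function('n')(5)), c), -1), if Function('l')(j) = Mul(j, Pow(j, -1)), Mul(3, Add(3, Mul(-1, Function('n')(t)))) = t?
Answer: Rational(-1, 38325) ≈ -2.6093e-5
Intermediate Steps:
Function('n')(t) = Add(3, Mul(Rational(-1, 3), t))
c = -38326
Function('l')(j) = 1
Pow(Add(Function('l')(Function('n')(5)), c), -1) = Pow(Add(1, -38326), -1) = Pow(-38325, -1) = Rational(-1, 38325)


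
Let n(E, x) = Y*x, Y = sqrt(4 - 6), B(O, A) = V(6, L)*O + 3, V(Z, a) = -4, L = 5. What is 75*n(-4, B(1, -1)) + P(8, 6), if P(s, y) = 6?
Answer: 6 - 75*I*sqrt(2) ≈ 6.0 - 106.07*I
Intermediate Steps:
B(O, A) = 3 - 4*O (B(O, A) = -4*O + 3 = 3 - 4*O)
Y = I*sqrt(2) (Y = sqrt(-2) = I*sqrt(2) ≈ 1.4142*I)
n(E, x) = I*x*sqrt(2) (n(E, x) = (I*sqrt(2))*x = I*x*sqrt(2))
75*n(-4, B(1, -1)) + P(8, 6) = 75*(I*(3 - 4*1)*sqrt(2)) + 6 = 75*(I*(3 - 4)*sqrt(2)) + 6 = 75*(I*(-1)*sqrt(2)) + 6 = 75*(-I*sqrt(2)) + 6 = -75*I*sqrt(2) + 6 = 6 - 75*I*sqrt(2)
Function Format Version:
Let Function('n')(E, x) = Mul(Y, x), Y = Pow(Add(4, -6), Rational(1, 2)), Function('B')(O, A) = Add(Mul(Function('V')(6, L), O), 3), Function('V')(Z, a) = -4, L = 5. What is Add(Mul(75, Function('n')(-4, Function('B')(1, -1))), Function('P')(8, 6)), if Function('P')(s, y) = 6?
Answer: Add(6, Mul(-75, I, Pow(2, Rational(1, 2)))) ≈ Add(6.0000, Mul(-106.07, I))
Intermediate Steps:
Function('B')(O, A) = Add(3, Mul(-4, O)) (Function('B')(O, A) = Add(Mul(-4, O), 3) = Add(3, Mul(-4, O)))
Y = Mul(I, Pow(2, Rational(1, 2))) (Y = Pow(-2, Rational(1, 2)) = Mul(I, Pow(2, Rational(1, 2))) ≈ Mul(1.4142, I))
Function('n')(E, x) = Mul(I, x, Pow(2, Rational(1, 2))) (Function('n')(E, x) = Mul(Mul(I, Pow(2, Rational(1, 2))), x) = Mul(I, x, Pow(2, Rational(1, 2))))
Add(Mul(75, Function('n')(-4, Function('B')(1, -1))), Function('P')(8, 6)) = Add(Mul(75, Mul(I, Add(3, Mul(-4, 1)), Pow(2, Rational(1, 2)))), 6) = Add(Mul(75, Mul(I, Add(3, -4), Pow(2, Rational(1, 2)))), 6) = Add(Mul(75, Mul(I, -1, Pow(2, Rational(1, 2)))), 6) = Add(Mul(75, Mul(-1, I, Pow(2, Rational(1, 2)))), 6) = Add(Mul(-75, I, Pow(2, Rational(1, 2))), 6) = Add(6, Mul(-75, I, Pow(2, Rational(1, 2))))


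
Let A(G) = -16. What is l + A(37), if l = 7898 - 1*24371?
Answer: -16489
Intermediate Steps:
l = -16473 (l = 7898 - 24371 = -16473)
l + A(37) = -16473 - 16 = -16489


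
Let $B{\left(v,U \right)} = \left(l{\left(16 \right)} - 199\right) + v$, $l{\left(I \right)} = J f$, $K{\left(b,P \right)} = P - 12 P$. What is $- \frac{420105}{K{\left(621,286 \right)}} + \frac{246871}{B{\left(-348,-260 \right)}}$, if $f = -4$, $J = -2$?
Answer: $- \frac{50019961}{154154} \approx -324.48$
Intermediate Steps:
$K{\left(b,P \right)} = - 11 P$
$l{\left(I \right)} = 8$ ($l{\left(I \right)} = \left(-2\right) \left(-4\right) = 8$)
$B{\left(v,U \right)} = -191 + v$ ($B{\left(v,U \right)} = \left(8 - 199\right) + v = -191 + v$)
$- \frac{420105}{K{\left(621,286 \right)}} + \frac{246871}{B{\left(-348,-260 \right)}} = - \frac{420105}{\left(-11\right) 286} + \frac{246871}{-191 - 348} = - \frac{420105}{-3146} + \frac{246871}{-539} = \left(-420105\right) \left(- \frac{1}{3146}\right) + 246871 \left(- \frac{1}{539}\right) = \frac{420105}{3146} - \frac{246871}{539} = - \frac{50019961}{154154}$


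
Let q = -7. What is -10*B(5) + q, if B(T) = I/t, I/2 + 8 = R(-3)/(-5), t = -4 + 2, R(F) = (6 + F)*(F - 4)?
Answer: -45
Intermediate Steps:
R(F) = (-4 + F)*(6 + F) (R(F) = (6 + F)*(-4 + F) = (-4 + F)*(6 + F))
t = -2
I = -38/5 (I = -16 + 2*((-24 + (-3)² + 2*(-3))/(-5)) = -16 + 2*((-24 + 9 - 6)*(-⅕)) = -16 + 2*(-21*(-⅕)) = -16 + 2*(21/5) = -16 + 42/5 = -38/5 ≈ -7.6000)
B(T) = 19/5 (B(T) = -38/5/(-2) = -38/5*(-½) = 19/5)
-10*B(5) + q = -10*19/5 - 7 = -38 - 7 = -45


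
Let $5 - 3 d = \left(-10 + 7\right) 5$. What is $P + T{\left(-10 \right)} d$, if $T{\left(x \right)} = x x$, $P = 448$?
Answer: $\frac{3344}{3} \approx 1114.7$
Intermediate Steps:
$T{\left(x \right)} = x^{2}$
$d = \frac{20}{3}$ ($d = \frac{5}{3} - \frac{\left(-10 + 7\right) 5}{3} = \frac{5}{3} - \frac{\left(-3\right) 5}{3} = \frac{5}{3} - -5 = \frac{5}{3} + 5 = \frac{20}{3} \approx 6.6667$)
$P + T{\left(-10 \right)} d = 448 + \left(-10\right)^{2} \cdot \frac{20}{3} = 448 + 100 \cdot \frac{20}{3} = 448 + \frac{2000}{3} = \frac{3344}{3}$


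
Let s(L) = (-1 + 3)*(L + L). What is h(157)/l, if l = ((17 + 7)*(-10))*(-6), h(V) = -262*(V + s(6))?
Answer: -23711/720 ≈ -32.932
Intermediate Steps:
s(L) = 4*L (s(L) = 2*(2*L) = 4*L)
h(V) = -6288 - 262*V (h(V) = -262*(V + 4*6) = -262*(V + 24) = -262*(24 + V) = -6288 - 262*V)
l = 1440 (l = (24*(-10))*(-6) = -240*(-6) = 1440)
h(157)/l = (-6288 - 262*157)/1440 = (-6288 - 41134)*(1/1440) = -47422*1/1440 = -23711/720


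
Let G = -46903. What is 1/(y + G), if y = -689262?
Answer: -1/736165 ≈ -1.3584e-6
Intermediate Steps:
1/(y + G) = 1/(-689262 - 46903) = 1/(-736165) = -1/736165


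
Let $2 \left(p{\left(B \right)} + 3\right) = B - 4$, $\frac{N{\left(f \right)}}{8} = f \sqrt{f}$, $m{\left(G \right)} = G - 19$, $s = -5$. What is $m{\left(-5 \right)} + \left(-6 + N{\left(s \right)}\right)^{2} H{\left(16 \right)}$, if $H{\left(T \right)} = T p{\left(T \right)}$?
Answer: $-382296 + 23040 i \sqrt{5} \approx -3.823 \cdot 10^{5} + 51519.0 i$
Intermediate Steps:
$m{\left(G \right)} = -19 + G$
$N{\left(f \right)} = 8 f^{\frac{3}{2}}$ ($N{\left(f \right)} = 8 f \sqrt{f} = 8 f^{\frac{3}{2}}$)
$p{\left(B \right)} = -5 + \frac{B}{2}$ ($p{\left(B \right)} = -3 + \frac{B - 4}{2} = -3 + \frac{-4 + B}{2} = -3 + \left(-2 + \frac{B}{2}\right) = -5 + \frac{B}{2}$)
$H{\left(T \right)} = T \left(-5 + \frac{T}{2}\right)$
$m{\left(-5 \right)} + \left(-6 + N{\left(s \right)}\right)^{2} H{\left(16 \right)} = \left(-19 - 5\right) + \left(-6 + 8 \left(-5\right)^{\frac{3}{2}}\right)^{2} \cdot \frac{1}{2} \cdot 16 \left(-10 + 16\right) = -24 + \left(-6 + 8 \left(- 5 i \sqrt{5}\right)\right)^{2} \cdot \frac{1}{2} \cdot 16 \cdot 6 = -24 + \left(-6 - 40 i \sqrt{5}\right)^{2} \cdot 48 = -24 + 48 \left(-6 - 40 i \sqrt{5}\right)^{2}$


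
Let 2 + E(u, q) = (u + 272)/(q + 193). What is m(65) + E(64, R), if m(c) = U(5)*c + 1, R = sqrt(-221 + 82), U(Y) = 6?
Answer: 3652195/9347 - 84*I*sqrt(139)/9347 ≈ 390.73 - 0.10595*I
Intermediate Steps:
R = I*sqrt(139) (R = sqrt(-139) = I*sqrt(139) ≈ 11.79*I)
E(u, q) = -2 + (272 + u)/(193 + q) (E(u, q) = -2 + (u + 272)/(q + 193) = -2 + (272 + u)/(193 + q))
m(c) = 1 + 6*c (m(c) = 6*c + 1 = 1 + 6*c)
m(65) + E(64, R) = (1 + 6*65) + (-114 + 64 - 2*I*sqrt(139))/(193 + I*sqrt(139)) = (1 + 390) + (-114 + 64 - 2*I*sqrt(139))/(193 + I*sqrt(139)) = 391 + (-50 - 2*I*sqrt(139))/(193 + I*sqrt(139))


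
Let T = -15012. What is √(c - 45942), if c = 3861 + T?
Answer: I*√57093 ≈ 238.94*I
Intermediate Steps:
c = -11151 (c = 3861 - 15012 = -11151)
√(c - 45942) = √(-11151 - 45942) = √(-57093) = I*√57093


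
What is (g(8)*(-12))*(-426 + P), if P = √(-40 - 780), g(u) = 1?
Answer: 5112 - 24*I*√205 ≈ 5112.0 - 343.63*I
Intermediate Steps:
P = 2*I*√205 (P = √(-820) = 2*I*√205 ≈ 28.636*I)
(g(8)*(-12))*(-426 + P) = (1*(-12))*(-426 + 2*I*√205) = -12*(-426 + 2*I*√205) = 5112 - 24*I*√205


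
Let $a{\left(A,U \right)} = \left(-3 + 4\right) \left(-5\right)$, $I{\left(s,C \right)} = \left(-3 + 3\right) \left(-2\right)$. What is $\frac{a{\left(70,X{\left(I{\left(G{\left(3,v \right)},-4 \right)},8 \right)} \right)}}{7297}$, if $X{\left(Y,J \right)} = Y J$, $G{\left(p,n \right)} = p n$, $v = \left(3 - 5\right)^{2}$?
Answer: $- \frac{5}{7297} \approx -0.00068521$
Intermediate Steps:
$v = 4$ ($v = \left(-2\right)^{2} = 4$)
$G{\left(p,n \right)} = n p$
$I{\left(s,C \right)} = 0$ ($I{\left(s,C \right)} = 0 \left(-2\right) = 0$)
$X{\left(Y,J \right)} = J Y$
$a{\left(A,U \right)} = -5$ ($a{\left(A,U \right)} = 1 \left(-5\right) = -5$)
$\frac{a{\left(70,X{\left(I{\left(G{\left(3,v \right)},-4 \right)},8 \right)} \right)}}{7297} = - \frac{5}{7297}$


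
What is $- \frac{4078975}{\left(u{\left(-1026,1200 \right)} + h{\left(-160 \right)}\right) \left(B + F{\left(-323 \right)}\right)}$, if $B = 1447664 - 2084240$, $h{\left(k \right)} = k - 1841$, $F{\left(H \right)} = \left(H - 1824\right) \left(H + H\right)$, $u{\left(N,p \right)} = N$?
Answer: $\frac{4078975}{2271418422} \approx 0.0017958$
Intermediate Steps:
$F{\left(H \right)} = 2 H \left(-1824 + H\right)$ ($F{\left(H \right)} = \left(-1824 + H\right) 2 H = 2 H \left(-1824 + H\right)$)
$h{\left(k \right)} = -1841 + k$
$B = -636576$ ($B = 1447664 - 2084240 = -636576$)
$- \frac{4078975}{\left(u{\left(-1026,1200 \right)} + h{\left(-160 \right)}\right) \left(B + F{\left(-323 \right)}\right)} = - \frac{4078975}{\left(-1026 - 2001\right) \left(-636576 + 2 \left(-323\right) \left(-1824 - 323\right)\right)} = - \frac{4078975}{\left(-1026 - 2001\right) \left(-636576 + 2 \left(-323\right) \left(-2147\right)\right)} = - \frac{4078975}{\left(-3027\right) \left(-636576 + 1386962\right)} = - \frac{4078975}{\left(-3027\right) 750386} = - \frac{4078975}{-2271418422} = \left(-4078975\right) \left(- \frac{1}{2271418422}\right) = \frac{4078975}{2271418422}$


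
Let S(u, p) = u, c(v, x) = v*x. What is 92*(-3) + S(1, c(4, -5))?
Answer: -275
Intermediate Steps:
92*(-3) + S(1, c(4, -5)) = 92*(-3) + 1 = -276 + 1 = -275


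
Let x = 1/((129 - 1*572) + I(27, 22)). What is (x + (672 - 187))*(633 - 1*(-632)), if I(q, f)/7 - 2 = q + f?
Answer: 52761885/86 ≈ 6.1351e+5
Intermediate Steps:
I(q, f) = 14 + 7*f + 7*q (I(q, f) = 14 + 7*(q + f) = 14 + 7*(f + q) = 14 + (7*f + 7*q) = 14 + 7*f + 7*q)
x = -1/86 (x = 1/((129 - 1*572) + (14 + 7*22 + 7*27)) = 1/((129 - 572) + (14 + 154 + 189)) = 1/(-443 + 357) = 1/(-86) = -1/86 ≈ -0.011628)
(x + (672 - 187))*(633 - 1*(-632)) = (-1/86 + (672 - 187))*(633 - 1*(-632)) = (-1/86 + 485)*(633 + 632) = (41709/86)*1265 = 52761885/86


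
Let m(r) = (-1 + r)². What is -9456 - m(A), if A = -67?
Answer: -14080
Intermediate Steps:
-9456 - m(A) = -9456 - (-1 - 67)² = -9456 - 1*(-68)² = -9456 - 1*4624 = -9456 - 4624 = -14080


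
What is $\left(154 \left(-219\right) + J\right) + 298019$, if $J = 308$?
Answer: $264601$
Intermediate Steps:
$\left(154 \left(-219\right) + J\right) + 298019 = \left(154 \left(-219\right) + 308\right) + 298019 = \left(-33726 + 308\right) + 298019 = -33418 + 298019 = 264601$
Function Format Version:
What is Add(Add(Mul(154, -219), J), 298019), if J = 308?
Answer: 264601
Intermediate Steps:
Add(Add(Mul(154, -219), J), 298019) = Add(Add(Mul(154, -219), 308), 298019) = Add(Add(-33726, 308), 298019) = Add(-33418, 298019) = 264601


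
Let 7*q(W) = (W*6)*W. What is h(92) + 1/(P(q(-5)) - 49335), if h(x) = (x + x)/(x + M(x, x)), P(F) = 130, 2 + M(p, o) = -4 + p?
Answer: 4526771/4379245 ≈ 1.0337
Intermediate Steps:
M(p, o) = -6 + p (M(p, o) = -2 + (-4 + p) = -6 + p)
q(W) = 6*W²/7 (q(W) = ((W*6)*W)/7 = ((6*W)*W)/7 = (6*W²)/7 = 6*W²/7)
h(x) = 2*x/(-6 + 2*x) (h(x) = (x + x)/(x + (-6 + x)) = (2*x)/(-6 + 2*x) = 2*x/(-6 + 2*x))
h(92) + 1/(P(q(-5)) - 49335) = 92/(-3 + 92) + 1/(130 - 49335) = 92/89 + 1/(-49205) = 92*(1/89) - 1/49205 = 92/89 - 1/49205 = 4526771/4379245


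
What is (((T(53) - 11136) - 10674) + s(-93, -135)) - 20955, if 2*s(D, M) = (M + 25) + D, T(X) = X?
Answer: -85627/2 ≈ -42814.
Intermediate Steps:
s(D, M) = 25/2 + D/2 + M/2 (s(D, M) = ((M + 25) + D)/2 = ((25 + M) + D)/2 = (25 + D + M)/2 = 25/2 + D/2 + M/2)
(((T(53) - 11136) - 10674) + s(-93, -135)) - 20955 = (((53 - 11136) - 10674) + (25/2 + (1/2)*(-93) + (1/2)*(-135))) - 20955 = ((-11083 - 10674) + (25/2 - 93/2 - 135/2)) - 20955 = (-21757 - 203/2) - 20955 = -43717/2 - 20955 = -85627/2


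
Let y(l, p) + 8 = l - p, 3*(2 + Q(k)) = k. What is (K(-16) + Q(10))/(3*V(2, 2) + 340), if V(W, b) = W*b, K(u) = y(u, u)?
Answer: -5/264 ≈ -0.018939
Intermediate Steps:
Q(k) = -2 + k/3
y(l, p) = -8 + l - p (y(l, p) = -8 + (l - p) = -8 + l - p)
K(u) = -8 (K(u) = -8 + u - u = -8)
(K(-16) + Q(10))/(3*V(2, 2) + 340) = (-8 + (-2 + (⅓)*10))/(3*(2*2) + 340) = (-8 + (-2 + 10/3))/(3*4 + 340) = (-8 + 4/3)/(12 + 340) = -20/3/352 = -20/3*1/352 = -5/264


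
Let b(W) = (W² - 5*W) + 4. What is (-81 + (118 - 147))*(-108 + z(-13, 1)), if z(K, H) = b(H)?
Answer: 11880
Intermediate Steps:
b(W) = 4 + W² - 5*W
z(K, H) = 4 + H² - 5*H
(-81 + (118 - 147))*(-108 + z(-13, 1)) = (-81 + (118 - 147))*(-108 + (4 + 1² - 5*1)) = (-81 - 29)*(-108 + (4 + 1 - 5)) = -110*(-108 + 0) = -110*(-108) = 11880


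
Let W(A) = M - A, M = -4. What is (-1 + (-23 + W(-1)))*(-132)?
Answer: 3564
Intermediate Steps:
W(A) = -4 - A
(-1 + (-23 + W(-1)))*(-132) = (-1 + (-23 + (-4 - 1*(-1))))*(-132) = (-1 + (-23 + (-4 + 1)))*(-132) = (-1 + (-23 - 3))*(-132) = (-1 - 26)*(-132) = -27*(-132) = 3564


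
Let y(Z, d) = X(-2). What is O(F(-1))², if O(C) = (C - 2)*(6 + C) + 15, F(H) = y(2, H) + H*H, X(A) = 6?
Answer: 6400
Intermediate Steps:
y(Z, d) = 6
F(H) = 6 + H² (F(H) = 6 + H*H = 6 + H²)
O(C) = 15 + (-2 + C)*(6 + C) (O(C) = (-2 + C)*(6 + C) + 15 = 15 + (-2 + C)*(6 + C))
O(F(-1))² = (3 + (6 + (-1)²)² + 4*(6 + (-1)²))² = (3 + (6 + 1)² + 4*(6 + 1))² = (3 + 7² + 4*7)² = (3 + 49 + 28)² = 80² = 6400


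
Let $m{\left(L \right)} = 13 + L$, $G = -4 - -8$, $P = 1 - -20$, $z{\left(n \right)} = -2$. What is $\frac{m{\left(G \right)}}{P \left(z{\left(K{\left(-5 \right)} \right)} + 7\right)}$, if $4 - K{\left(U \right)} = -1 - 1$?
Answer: $\frac{17}{105} \approx 0.1619$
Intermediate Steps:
$K{\left(U \right)} = 6$ ($K{\left(U \right)} = 4 - \left(-1 - 1\right) = 4 - -2 = 4 + 2 = 6$)
$P = 21$ ($P = 1 + 20 = 21$)
$G = 4$ ($G = -4 + 8 = 4$)
$\frac{m{\left(G \right)}}{P \left(z{\left(K{\left(-5 \right)} \right)} + 7\right)} = \frac{13 + 4}{21 \left(-2 + 7\right)} = \frac{17}{21 \cdot 5} = \frac{17}{105}$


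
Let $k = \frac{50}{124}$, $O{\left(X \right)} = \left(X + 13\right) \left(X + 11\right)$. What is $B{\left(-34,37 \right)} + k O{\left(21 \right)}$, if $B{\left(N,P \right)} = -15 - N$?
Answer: $\frac{14189}{31} \approx 457.71$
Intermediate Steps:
$O{\left(X \right)} = \left(11 + X\right) \left(13 + X\right)$ ($O{\left(X \right)} = \left(13 + X\right) \left(11 + X\right) = \left(11 + X\right) \left(13 + X\right)$)
$k = \frac{25}{62}$ ($k = 50 \cdot \frac{1}{124} = \frac{25}{62} \approx 0.40323$)
$B{\left(-34,37 \right)} + k O{\left(21 \right)} = \left(-15 - -34\right) + \frac{25 \left(143 + 21^{2} + 24 \cdot 21\right)}{62} = \left(-15 + 34\right) + \frac{25 \left(143 + 441 + 504\right)}{62} = 19 + \frac{25}{62} \cdot 1088 = 19 + \frac{13600}{31} = \frac{14189}{31}$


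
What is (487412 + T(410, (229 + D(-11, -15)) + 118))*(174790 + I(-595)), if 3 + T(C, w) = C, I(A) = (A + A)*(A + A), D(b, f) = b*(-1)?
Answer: 776066368910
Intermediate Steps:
D(b, f) = -b
I(A) = 4*A² (I(A) = (2*A)*(2*A) = 4*A²)
T(C, w) = -3 + C
(487412 + T(410, (229 + D(-11, -15)) + 118))*(174790 + I(-595)) = (487412 + (-3 + 410))*(174790 + 4*(-595)²) = (487412 + 407)*(174790 + 4*354025) = 487819*(174790 + 1416100) = 487819*1590890 = 776066368910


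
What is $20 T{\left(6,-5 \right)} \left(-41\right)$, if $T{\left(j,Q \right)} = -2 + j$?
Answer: $-3280$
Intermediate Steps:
$20 T{\left(6,-5 \right)} \left(-41\right) = 20 \left(-2 + 6\right) \left(-41\right) = 20 \cdot 4 \left(-41\right) = 80 \left(-41\right) = -3280$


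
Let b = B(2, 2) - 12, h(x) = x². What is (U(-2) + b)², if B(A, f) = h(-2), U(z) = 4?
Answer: 16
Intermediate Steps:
B(A, f) = 4 (B(A, f) = (-2)² = 4)
b = -8 (b = 4 - 12 = -8)
(U(-2) + b)² = (4 - 8)² = (-4)² = 16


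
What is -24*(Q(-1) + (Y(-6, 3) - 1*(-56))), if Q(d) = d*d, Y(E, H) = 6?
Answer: -1512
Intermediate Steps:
Q(d) = d**2
-24*(Q(-1) + (Y(-6, 3) - 1*(-56))) = -24*((-1)**2 + (6 - 1*(-56))) = -24*(1 + (6 + 56)) = -24*(1 + 62) = -24*63 = -1512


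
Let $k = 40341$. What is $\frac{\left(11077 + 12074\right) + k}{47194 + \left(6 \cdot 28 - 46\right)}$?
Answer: $\frac{5291}{3943} \approx 1.3419$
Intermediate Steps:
$\frac{\left(11077 + 12074\right) + k}{47194 + \left(6 \cdot 28 - 46\right)} = \frac{\left(11077 + 12074\right) + 40341}{47194 + \left(6 \cdot 28 - 46\right)} = \frac{23151 + 40341}{47194 + \left(168 - 46\right)} = \frac{63492}{47194 + 122} = \frac{63492}{47316} = 63492 \cdot \frac{1}{47316} = \frac{5291}{3943}$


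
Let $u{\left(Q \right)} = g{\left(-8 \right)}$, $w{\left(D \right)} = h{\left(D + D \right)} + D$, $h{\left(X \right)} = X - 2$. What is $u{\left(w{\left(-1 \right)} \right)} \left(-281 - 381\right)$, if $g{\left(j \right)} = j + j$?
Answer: $10592$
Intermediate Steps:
$h{\left(X \right)} = -2 + X$ ($h{\left(X \right)} = X - 2 = -2 + X$)
$w{\left(D \right)} = -2 + 3 D$ ($w{\left(D \right)} = \left(-2 + \left(D + D\right)\right) + D = \left(-2 + 2 D\right) + D = -2 + 3 D$)
$g{\left(j \right)} = 2 j$
$u{\left(Q \right)} = -16$ ($u{\left(Q \right)} = 2 \left(-8\right) = -16$)
$u{\left(w{\left(-1 \right)} \right)} \left(-281 - 381\right) = - 16 \left(-281 - 381\right) = \left(-16\right) \left(-662\right) = 10592$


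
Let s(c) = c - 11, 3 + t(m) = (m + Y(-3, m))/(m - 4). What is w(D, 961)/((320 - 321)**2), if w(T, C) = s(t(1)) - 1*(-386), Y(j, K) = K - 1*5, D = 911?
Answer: 373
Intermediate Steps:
Y(j, K) = -5 + K (Y(j, K) = K - 5 = -5 + K)
t(m) = -3 + (-5 + 2*m)/(-4 + m) (t(m) = -3 + (m + (-5 + m))/(m - 4) = -3 + (-5 + 2*m)/(-4 + m))
s(c) = -11 + c
w(T, C) = 373 (w(T, C) = (-11 + (7 - 1*1)/(-4 + 1)) - 1*(-386) = (-11 + (7 - 1)/(-3)) + 386 = (-11 - 1/3*6) + 386 = (-11 - 2) + 386 = -13 + 386 = 373)
w(D, 961)/((320 - 321)**2) = 373/((320 - 321)**2) = 373/((-1)**2) = 373/1 = 373*1 = 373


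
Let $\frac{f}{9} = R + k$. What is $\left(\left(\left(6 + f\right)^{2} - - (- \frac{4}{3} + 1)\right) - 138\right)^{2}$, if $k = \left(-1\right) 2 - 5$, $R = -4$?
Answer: $\frac{651883024}{9} \approx 7.2431 \cdot 10^{7}$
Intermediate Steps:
$k = -7$ ($k = -2 - 5 = -7$)
$f = -99$ ($f = 9 \left(-4 - 7\right) = 9 \left(-11\right) = -99$)
$\left(\left(\left(6 + f\right)^{2} - - (- \frac{4}{3} + 1)\right) - 138\right)^{2} = \left(\left(\left(6 - 99\right)^{2} - - (- \frac{4}{3} + 1)\right) - 138\right)^{2} = \left(\left(\left(-93\right)^{2} - - (\left(-4\right) \frac{1}{3} + 1)\right) - 138\right)^{2} = \left(\left(8649 - - (- \frac{4}{3} + 1)\right) - 138\right)^{2} = \left(\left(8649 - \left(-1\right) \left(- \frac{1}{3}\right)\right) - 138\right)^{2} = \left(\left(8649 - \frac{1}{3}\right) - 138\right)^{2} = \left(\frac{25946}{3} - 138\right)^{2} = \left(\frac{25532}{3}\right)^{2} = \frac{651883024}{9}$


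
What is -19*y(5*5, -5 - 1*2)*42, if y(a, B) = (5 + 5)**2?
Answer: -79800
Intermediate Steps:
y(a, B) = 100 (y(a, B) = 10**2 = 100)
-19*y(5*5, -5 - 1*2)*42 = -19*100*42 = -1900*42 = -79800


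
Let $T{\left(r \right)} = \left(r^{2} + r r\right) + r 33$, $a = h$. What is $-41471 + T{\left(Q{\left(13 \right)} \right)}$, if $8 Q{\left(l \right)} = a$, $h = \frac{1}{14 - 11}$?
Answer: $- \frac{11943251}{288} \approx -41470.0$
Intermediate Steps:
$h = \frac{1}{3} \approx 0.33333$
$a = \frac{1}{3} \approx 0.33333$
$Q{\left(l \right)} = \frac{1}{24}$ ($Q{\left(l \right)} = \frac{1}{8} \cdot \frac{1}{3} = \frac{1}{24}$)
$T{\left(r \right)} = 2 r^{2} + 33 r$ ($T{\left(r \right)} = \left(r^{2} + r^{2}\right) + 33 r = 2 r^{2} + 33 r$)
$-41471 + T{\left(Q{\left(13 \right)} \right)} = -41471 + \frac{33 + 2 \cdot \frac{1}{24}}{24} = -41471 + \frac{33 + \frac{1}{12}}{24} = -41471 + \frac{1}{24} \cdot \frac{397}{12} = -41471 + \frac{397}{288} = - \frac{11943251}{288}$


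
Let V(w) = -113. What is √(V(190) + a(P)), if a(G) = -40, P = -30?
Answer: 3*I*√17 ≈ 12.369*I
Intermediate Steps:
√(V(190) + a(P)) = √(-113 - 40) = √(-153) = 3*I*√17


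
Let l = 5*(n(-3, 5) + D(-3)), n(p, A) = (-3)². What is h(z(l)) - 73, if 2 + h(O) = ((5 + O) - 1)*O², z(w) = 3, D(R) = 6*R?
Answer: -12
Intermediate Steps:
n(p, A) = 9
l = -45 (l = 5*(9 + 6*(-3)) = 5*(9 - 18) = 5*(-9) = -45)
h(O) = -2 + O²*(4 + O) (h(O) = -2 + ((5 + O) - 1)*O² = -2 + (4 + O)*O² = -2 + O²*(4 + O))
h(z(l)) - 73 = (-2 + 3³ + 4*3²) - 73 = (-2 + 27 + 4*9) - 73 = (-2 + 27 + 36) - 73 = 61 - 73 = -12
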